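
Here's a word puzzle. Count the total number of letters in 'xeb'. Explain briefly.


Spell out 'xeb' and number each letter: x(1), e(2), b(3). Total: 3 letters.

3


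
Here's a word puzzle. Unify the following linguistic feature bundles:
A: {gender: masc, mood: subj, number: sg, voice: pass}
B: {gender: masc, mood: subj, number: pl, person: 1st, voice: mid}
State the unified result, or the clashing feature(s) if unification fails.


Compare features:
gender: A=masc vs B=masc -> unified: masc
mood: A=subj vs B=subj -> unified: subj
number: A=sg vs B=pl -> CLASH
person: A=_ vs B=1st -> unified: 1st
voice: A=pass vs B=mid -> CLASH
Clashes detected on features 'number' (sg vs pl) and 'voice' (pass vs mid); unification fails.

CLASH on 'number' (sg vs pl) and 'voice' (pass vs mid)


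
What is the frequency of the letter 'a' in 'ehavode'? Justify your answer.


Letter 'a' in 'ehavode': found at position(s) 3 = 1 occurrence(s).

1


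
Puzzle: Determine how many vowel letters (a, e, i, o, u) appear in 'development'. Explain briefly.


Vowels in 'development': e, e, o, e = 4 vowels.

4


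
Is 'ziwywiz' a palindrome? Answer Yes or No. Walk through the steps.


Forward: 'ziwywiz'
Reversed: 'ziwywiz'
They are identical.

Yes


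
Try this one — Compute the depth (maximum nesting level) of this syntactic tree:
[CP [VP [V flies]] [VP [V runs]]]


Count bracket nesting levels:
'[' at pos 0: depth = 1
'[' at pos 4: depth = 2
'[' at pos 8: depth = 3
'[' at pos 19: depth = 2
'[' at pos 23: depth = 3
Maximum depth reached: 3

3


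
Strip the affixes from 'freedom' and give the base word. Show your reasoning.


Remove suffix '-dom' from 'freedom' to get root 'free'.

free


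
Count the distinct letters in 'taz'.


Unique letters in 'taz': {a, t, z} = 3 distinct letters.

3


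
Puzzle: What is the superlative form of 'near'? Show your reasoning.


Apply superlative formation (add -est): 'near' -> 'nearest'.

nearest


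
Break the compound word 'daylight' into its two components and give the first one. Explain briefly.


Split 'daylight' into 'day' + 'light'. The first part is 'day'.

day


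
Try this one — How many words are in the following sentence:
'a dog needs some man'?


Split into words: a | dog | needs | some | man = 5 words.

5


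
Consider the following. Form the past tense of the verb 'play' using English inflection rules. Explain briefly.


Apply rule: Add -ed. 'play' becomes 'played'.

played


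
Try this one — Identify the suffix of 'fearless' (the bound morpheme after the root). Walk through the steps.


The word 'fearless' = 'fear' (root) + '-less' (suffix). The suffix is '-less'.

less


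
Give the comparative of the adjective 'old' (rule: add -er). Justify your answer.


Apply comparative formation (add -er): 'old' -> 'older'.

older


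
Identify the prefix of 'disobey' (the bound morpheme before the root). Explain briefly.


The word 'disobey' = 'dis' (prefix) + 'obey' (root). The prefix is 'dis'.

dis


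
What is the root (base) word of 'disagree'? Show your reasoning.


Remove prefix 'dis' from 'disagree' to get root 'agree'.

agree


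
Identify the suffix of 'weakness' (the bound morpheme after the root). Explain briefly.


The word 'weakness' = 'weak' (root) + '-ness' (suffix). The suffix is '-ness'.

ness


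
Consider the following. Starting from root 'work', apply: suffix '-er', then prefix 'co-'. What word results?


Step 1: Add suffix '-er' to 'work' = 'worker'
Step 2: Add prefix 'co-' to 'worker' = 'coworker'

coworker


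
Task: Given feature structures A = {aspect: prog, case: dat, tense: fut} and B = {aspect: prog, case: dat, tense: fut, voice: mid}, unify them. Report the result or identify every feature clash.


Compare features:
aspect: A=prog vs B=prog -> unified: prog
case: A=dat vs B=dat -> unified: dat
tense: A=fut vs B=fut -> unified: fut
voice: A=_ vs B=mid -> unified: mid
No clashes found.

Unified: {aspect: prog, case: dat, tense: fut, voice: mid}


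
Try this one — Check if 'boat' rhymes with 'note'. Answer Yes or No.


Rime (stressed vowel + following sounds) of 'boat': -oat = /oʊt/
Rime of 'note': -ote = /oʊt/
/oʊt/ and /oʊt/ are the same ending sound, so the words rhyme.

Yes


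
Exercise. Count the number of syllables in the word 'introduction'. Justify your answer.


Break 'introduction' into syllables: in-tro-duc-tion -> in | tro | duc | tion = 4 syllables

4 syllables


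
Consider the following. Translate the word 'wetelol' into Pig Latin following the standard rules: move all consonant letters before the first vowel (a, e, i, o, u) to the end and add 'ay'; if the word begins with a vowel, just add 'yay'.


'wetelol': move consonant cluster 'w' to end and add 'ay': 'etelolway'.

etelolway


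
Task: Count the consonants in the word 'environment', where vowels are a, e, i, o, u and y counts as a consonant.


Consonants in 'environment': n, v, r, n, m, n, t = 7 consonants.

7


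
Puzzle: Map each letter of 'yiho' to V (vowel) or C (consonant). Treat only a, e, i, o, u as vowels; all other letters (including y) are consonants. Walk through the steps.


Letter mapping: y = C, i = V, h = C, o = V.

CVCV


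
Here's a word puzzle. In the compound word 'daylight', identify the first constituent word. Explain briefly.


Split 'daylight' into 'day' + 'light'. The first part is 'day'.

day


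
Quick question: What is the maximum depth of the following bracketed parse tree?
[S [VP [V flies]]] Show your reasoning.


Count bracket nesting levels:
'[' at pos 0: depth = 1
'[' at pos 3: depth = 2
'[' at pos 7: depth = 3
Maximum depth reached: 3

3


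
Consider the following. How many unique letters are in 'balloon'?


Unique letters in 'balloon': {a, b, l, n, o} = 5 distinct letters.

5


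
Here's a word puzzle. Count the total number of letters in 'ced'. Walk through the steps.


Spell out 'ced' and number each letter: c(1), e(2), d(3). Total: 3 letters.

3


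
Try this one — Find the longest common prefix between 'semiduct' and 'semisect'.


Compare from the start: 4 characters match: 'semi'. Mismatch at position 5: 'd' vs 's'.

semi


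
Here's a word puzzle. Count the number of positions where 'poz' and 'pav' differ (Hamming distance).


Alignment:
Position 1: 'p' vs 'p' = match
Position 2: 'o' vs 'a' = DIFFER
Position 3: 'z' vs 'v' = DIFFER
Total differences: 2

2


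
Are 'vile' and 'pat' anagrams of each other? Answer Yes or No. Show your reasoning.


Sorted letters of 'vile': 'eilv'
Sorted letters of 'pat': 'apt'
They do not match.

No


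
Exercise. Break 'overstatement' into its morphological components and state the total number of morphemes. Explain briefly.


Step 1: Identify prefix: 'over' (meaning: excessively)
Step 2: Identify root: 'state'
Step 3: Identify suffix(es): 'ment'
Decomposition: over- (prefix: excessively) + state (root) + -ment (suffix: action/result)
Total morphemes: 3

3 morphemes (over- (prefix: excessively) + state (root) + -ment (suffix: action/result))


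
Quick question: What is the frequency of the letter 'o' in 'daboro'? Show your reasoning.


Letter 'o' in 'daboro': found at position(s) 4, 6 = 2 occurrence(s).

2


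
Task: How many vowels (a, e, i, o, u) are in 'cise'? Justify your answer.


Vowels in 'cise': i, e = 2 vowels.

2


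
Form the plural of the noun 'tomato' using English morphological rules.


Apply rule: Add -es (consonant + o). 'tomato' becomes 'tomatoes'.

tomatoes


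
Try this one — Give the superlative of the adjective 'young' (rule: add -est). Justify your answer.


Apply superlative formation (add -est): 'young' -> 'youngest'.

youngest


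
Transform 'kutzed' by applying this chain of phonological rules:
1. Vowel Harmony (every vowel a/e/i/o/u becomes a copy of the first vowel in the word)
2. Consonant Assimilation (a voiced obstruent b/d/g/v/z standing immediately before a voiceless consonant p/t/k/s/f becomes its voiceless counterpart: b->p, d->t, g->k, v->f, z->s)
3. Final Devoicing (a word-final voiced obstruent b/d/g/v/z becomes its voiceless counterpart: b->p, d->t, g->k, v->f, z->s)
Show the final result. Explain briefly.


Starting form: 'kutzed'
Rule 1: Vowel Harmony: all vowels become 'u' (matching first vowel). 'kutzed' -> 'kutzud'
Rule 2: Consonant Assimilation: no voiced obstruent (b/d/g/v/z) stands immediately before a voiceless consonant (p/t/k/s/f). No change.
Rule 3: Final Devoicing: word-final voiced obstruent 'd' becomes voiceless 't'. 'kutzud' -> 'kutzut'
Final form: 'kutzut'

kutzut


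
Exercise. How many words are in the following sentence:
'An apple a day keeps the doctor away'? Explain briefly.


Split into words: An | apple | a | day | keeps | the | doctor | away = 8 words.

8


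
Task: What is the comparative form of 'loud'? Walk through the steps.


Apply comparative formation (add -er): 'loud' -> 'louder'.

louder


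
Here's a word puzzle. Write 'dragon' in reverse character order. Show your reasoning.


Reverse 'dragon' character by character: 'nogard'.

nogard


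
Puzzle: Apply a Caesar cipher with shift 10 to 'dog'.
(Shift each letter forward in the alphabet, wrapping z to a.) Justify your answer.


Shift each letter by 10: d -> n, o -> y, g -> q. Result: 'nyq'.

nyq


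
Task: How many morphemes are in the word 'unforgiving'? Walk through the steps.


Decomposition: un- (prefix) + forgive (root) + -ing (suffix) = 3 morpheme(s)

3 morphemes


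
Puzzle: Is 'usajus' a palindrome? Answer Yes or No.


Forward: 'usajus'
Reversed: 'sujasu'
They differ.

No


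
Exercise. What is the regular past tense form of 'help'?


Apply rule: Add -ed. 'help' becomes 'helped'.

helped


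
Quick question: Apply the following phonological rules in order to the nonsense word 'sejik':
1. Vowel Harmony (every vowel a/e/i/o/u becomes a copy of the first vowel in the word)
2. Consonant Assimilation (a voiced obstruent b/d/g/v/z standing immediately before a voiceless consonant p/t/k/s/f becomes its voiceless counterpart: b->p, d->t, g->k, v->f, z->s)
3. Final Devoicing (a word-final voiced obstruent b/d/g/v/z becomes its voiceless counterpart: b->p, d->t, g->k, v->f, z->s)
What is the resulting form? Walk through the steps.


Starting form: 'sejik'
Rule 1: Vowel Harmony: all vowels become 'e' (matching first vowel). 'sejik' -> 'sejek'
Rule 2: Consonant Assimilation: no voiced obstruent (b/d/g/v/z) stands immediately before a voiceless consonant (p/t/k/s/f). No change.
Rule 3: Final Devoicing: final consonant 'k' is not one of the voiced obstruents b/d/g/v/z. No change.
Final form: 'sejek'

sejek


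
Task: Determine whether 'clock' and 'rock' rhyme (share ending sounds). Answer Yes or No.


Rime (stressed vowel + following sounds) of 'clock': -ock = /ɒk/
Rime of 'rock': -ock = /ɒk/
/ɒk/ and /ɒk/ are the same ending sound, so the words rhyme.

Yes


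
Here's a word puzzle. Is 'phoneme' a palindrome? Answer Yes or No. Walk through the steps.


Forward: 'phoneme'
Reversed: 'emenohp'
They differ.

No


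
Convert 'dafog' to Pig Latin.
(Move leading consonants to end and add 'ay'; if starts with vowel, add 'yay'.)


'dafog': move consonant cluster 'd' to end and add 'ay': 'afogday'.

afogday


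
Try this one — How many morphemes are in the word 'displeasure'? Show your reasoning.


Decomposition: dis- (prefix) + please (root) + -ure (suffix) = 3 morpheme(s)

3 morphemes


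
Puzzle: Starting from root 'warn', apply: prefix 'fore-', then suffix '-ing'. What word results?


Step 1: Add prefix 'fore-' to 'warn' = 'forewarn'
Step 2: Add suffix '-ing' to 'forewarn' = 'forewarning'

forewarning


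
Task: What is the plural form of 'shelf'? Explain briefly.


Apply rule: Change -f to -ves. 'shelf' becomes 'shelves'.

shelves


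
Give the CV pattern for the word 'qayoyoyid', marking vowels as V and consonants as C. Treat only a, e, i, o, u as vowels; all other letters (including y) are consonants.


Letter mapping: q = C, a = V, y = C, o = V, y = C, o = V, y = C, i = V, d = C.

CVCVCVCVC


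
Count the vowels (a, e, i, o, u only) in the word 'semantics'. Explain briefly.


Vowels in 'semantics': e, a, i = 3 vowels.

3


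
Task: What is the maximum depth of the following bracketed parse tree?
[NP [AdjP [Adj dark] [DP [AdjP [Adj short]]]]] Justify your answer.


Count bracket nesting levels:
'[' at pos 0: depth = 1
'[' at pos 4: depth = 2
'[' at pos 10: depth = 3
'[' at pos 21: depth = 3
'[' at pos 25: depth = 4
'[' at pos 31: depth = 5
Maximum depth reached: 5

5


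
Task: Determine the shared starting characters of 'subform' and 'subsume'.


Compare from the start: 3 characters match: 'sub'. Mismatch at position 4: 'f' vs 's'.

sub


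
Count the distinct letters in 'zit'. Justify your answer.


Unique letters in 'zit': {i, t, z} = 3 distinct letters.

3


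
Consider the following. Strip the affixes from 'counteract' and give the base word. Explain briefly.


Remove prefix 'counter' from 'counteract' to get root 'act'.

act


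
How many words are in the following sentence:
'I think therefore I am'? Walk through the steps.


Split into words: I | think | therefore | I | am = 5 words.

5


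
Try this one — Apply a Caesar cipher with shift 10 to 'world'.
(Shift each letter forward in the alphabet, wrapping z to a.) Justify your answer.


Shift each letter by 10: w -> g, o -> y, r -> b, l -> v, d -> n. Result: 'gybvn'.

gybvn


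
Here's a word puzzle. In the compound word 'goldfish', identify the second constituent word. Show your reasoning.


Split 'goldfish' into 'gold' + 'fish'. The second part is 'fish'.

fish


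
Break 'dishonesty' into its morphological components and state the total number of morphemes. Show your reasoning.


Step 1: Identify prefix: 'dis' (meaning: not/apart)
Step 2: Identify root: 'honest'
Step 3: Identify suffix(es): 'y'
Decomposition: dis- (prefix: not/apart) + honest (root) + -y (suffix: quality)
Total morphemes: 3

3 morphemes (dis- (prefix: not/apart) + honest (root) + -y (suffix: quality))


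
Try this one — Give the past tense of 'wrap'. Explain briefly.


Apply rule: Double final consonant and add -ed. 'wrap' becomes 'wrapped'.

wrapped


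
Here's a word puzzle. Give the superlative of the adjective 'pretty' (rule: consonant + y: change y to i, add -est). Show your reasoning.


Apply superlative formation (consonant + y: change y to i, add -est): 'pretty' -> 'prettiest'.

prettiest


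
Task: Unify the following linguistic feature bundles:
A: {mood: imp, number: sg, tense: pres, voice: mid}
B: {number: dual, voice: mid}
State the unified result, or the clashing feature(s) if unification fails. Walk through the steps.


Compare features:
mood: A=imp vs B=_ -> unified: imp
number: A=sg vs B=dual -> CLASH
tense: A=pres vs B=_ -> unified: pres
voice: A=mid vs B=mid -> unified: mid
Clash detected on feature 'number' (sg vs dual); unification fails.

CLASH on 'number' (sg vs dual)


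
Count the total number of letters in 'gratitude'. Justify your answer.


Spell out 'gratitude' and number each letter: g(1), r(2), a(3), t(4), i(5), t(6), u(7), d(8), e(9). Total: 9 letters.

9


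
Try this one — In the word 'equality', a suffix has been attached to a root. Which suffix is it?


The word 'equality' = 'equal' (root) + '-ity' (suffix). The suffix is '-ity'.

ity


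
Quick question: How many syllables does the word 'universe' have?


Break 'universe' into syllables: u-ni-verse -> u | ni | verse = 3 syllables

3 syllables


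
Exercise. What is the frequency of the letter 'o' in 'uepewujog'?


Letter 'o' in 'uepewujog': found at position(s) 8 = 1 occurrence(s).

1


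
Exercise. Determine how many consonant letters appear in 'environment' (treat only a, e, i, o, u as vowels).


Consonants in 'environment': n, v, r, n, m, n, t = 7 consonants.

7


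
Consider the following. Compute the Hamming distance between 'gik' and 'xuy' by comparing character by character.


Alignment:
Position 1: 'g' vs 'x' = DIFFER
Position 2: 'i' vs 'u' = DIFFER
Position 3: 'k' vs 'y' = DIFFER
Total differences: 3

3


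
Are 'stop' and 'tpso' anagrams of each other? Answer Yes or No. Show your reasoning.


Sorted letters of 'stop': 'opst'
Sorted letters of 'tpso': 'opst'
They match.

Yes


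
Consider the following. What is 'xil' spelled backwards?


Reverse 'xil' character by character: 'lix'.

lix


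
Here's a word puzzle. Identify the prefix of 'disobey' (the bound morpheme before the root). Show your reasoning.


The word 'disobey' = 'dis' (prefix) + 'obey' (root). The prefix is 'dis'.

dis


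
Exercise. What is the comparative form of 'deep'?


Apply comparative formation (add -er): 'deep' -> 'deeper'.

deeper


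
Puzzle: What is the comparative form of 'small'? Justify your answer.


Apply comparative formation (add -er): 'small' -> 'smaller'.

smaller


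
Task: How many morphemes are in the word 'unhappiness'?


Decomposition: un- (prefix) + happy (root) + -ness (suffix) = 3 morpheme(s)

3 morphemes


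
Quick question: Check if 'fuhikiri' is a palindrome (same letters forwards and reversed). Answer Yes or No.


Forward: 'fuhikiri'
Reversed: 'irikihuf'
They differ.

No


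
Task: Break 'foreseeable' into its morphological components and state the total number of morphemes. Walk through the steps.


Step 1: Identify prefix: 'fore' (meaning: before/front)
Step 2: Identify root: 'see'
Step 3: Identify suffix(es): 'able'
Decomposition: fore- (prefix: before/front) + see (root) + -able (suffix: capable of)
Total morphemes: 3

3 morphemes (fore- (prefix: before/front) + see (root) + -able (suffix: capable of))


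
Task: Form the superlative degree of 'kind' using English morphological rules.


Apply superlative formation (add -est): 'kind' -> 'kindest'.

kindest


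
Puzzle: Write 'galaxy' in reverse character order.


Reverse 'galaxy' character by character: 'yxalag'.

yxalag


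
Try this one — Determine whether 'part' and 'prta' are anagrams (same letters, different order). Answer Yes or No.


Sorted letters of 'part': 'aprt'
Sorted letters of 'prta': 'aprt'
They match.

Yes


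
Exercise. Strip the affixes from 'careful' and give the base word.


Remove suffix '-ful' from 'careful' to get root 'care'.

care


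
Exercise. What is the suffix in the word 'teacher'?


The word 'teacher' = 'teach' (root) + '-er' (suffix). The suffix is '-er'.

er


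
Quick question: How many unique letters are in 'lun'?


Unique letters in 'lun': {l, n, u} = 3 distinct letters.

3


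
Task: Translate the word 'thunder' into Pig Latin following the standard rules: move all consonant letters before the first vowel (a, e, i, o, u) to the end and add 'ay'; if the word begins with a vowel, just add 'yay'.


'thunder': move consonant cluster 'th' to end and add 'ay': 'underthay'.

underthay


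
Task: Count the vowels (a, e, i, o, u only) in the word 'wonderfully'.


Vowels in 'wonderfully': o, e, u = 3 vowels.

3


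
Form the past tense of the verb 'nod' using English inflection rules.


Apply rule: Double final consonant and add -ed. 'nod' becomes 'nodded'.

nodded


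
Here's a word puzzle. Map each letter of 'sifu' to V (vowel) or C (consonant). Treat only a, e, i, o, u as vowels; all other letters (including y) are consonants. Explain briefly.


Letter mapping: s = C, i = V, f = C, u = V.

CVCV


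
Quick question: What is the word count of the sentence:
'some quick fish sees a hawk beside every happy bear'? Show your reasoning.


Split into words: some | quick | fish | sees | a | hawk | beside | every | happy | bear = 10 words.

10


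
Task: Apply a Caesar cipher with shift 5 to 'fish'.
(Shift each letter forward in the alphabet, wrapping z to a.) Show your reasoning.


Shift each letter by 5: f -> k, i -> n, s -> x, h -> m. Result: 'knxm'.

knxm


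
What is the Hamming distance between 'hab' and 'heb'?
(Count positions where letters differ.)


Alignment:
Position 1: 'h' vs 'h' = match
Position 2: 'a' vs 'e' = DIFFER
Position 3: 'b' vs 'b' = match
Total differences: 1

1


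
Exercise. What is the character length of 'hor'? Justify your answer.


Spell out 'hor' and number each letter: h(1), o(2), r(3). Total: 3 letters.

3


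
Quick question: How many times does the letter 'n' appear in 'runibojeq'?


Letter 'n' in 'runibojeq': found at position(s) 3 = 1 occurrence(s).

1


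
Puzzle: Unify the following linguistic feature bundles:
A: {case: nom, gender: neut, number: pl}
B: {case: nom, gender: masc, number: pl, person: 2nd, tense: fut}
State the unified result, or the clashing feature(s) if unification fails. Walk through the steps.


Compare features:
case: A=nom vs B=nom -> unified: nom
gender: A=neut vs B=masc -> CLASH
number: A=pl vs B=pl -> unified: pl
person: A=_ vs B=2nd -> unified: 2nd
tense: A=_ vs B=fut -> unified: fut
Clash detected on feature 'gender' (neut vs masc); unification fails.

CLASH on 'gender' (neut vs masc)


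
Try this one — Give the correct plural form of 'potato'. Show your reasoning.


Apply rule: Add -es (consonant + o). 'potato' becomes 'potatoes'.

potatoes


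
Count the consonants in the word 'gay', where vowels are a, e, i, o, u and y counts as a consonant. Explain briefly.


Consonants in 'gay': g, y = 2 consonants.

2


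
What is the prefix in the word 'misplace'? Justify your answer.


The word 'misplace' = 'mis' (prefix) + 'place' (root). The prefix is 'mis'.

mis


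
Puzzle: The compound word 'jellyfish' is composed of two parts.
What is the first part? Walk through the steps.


Split 'jellyfish' into 'jelly' + 'fish'. The first part is 'jelly'.

jelly


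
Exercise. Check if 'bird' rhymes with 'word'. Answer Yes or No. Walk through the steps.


Rime (stressed vowel + following sounds) of 'bird': -ird = /ɜːrd/
Rime of 'word': -ord = /ɜːrd/
/ɜːrd/ and /ɜːrd/ are the same ending sound, so the words rhyme.

Yes


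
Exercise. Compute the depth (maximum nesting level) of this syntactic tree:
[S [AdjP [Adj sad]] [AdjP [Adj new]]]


Count bracket nesting levels:
'[' at pos 0: depth = 1
'[' at pos 3: depth = 2
'[' at pos 9: depth = 3
'[' at pos 20: depth = 2
'[' at pos 26: depth = 3
Maximum depth reached: 3

3


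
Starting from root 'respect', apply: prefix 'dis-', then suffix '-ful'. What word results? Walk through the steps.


Step 1: Add prefix 'dis-' to 'respect' = 'disrespect'
Step 2: Add suffix '-ful' to 'disrespect' = 'disrespectful'

disrespectful


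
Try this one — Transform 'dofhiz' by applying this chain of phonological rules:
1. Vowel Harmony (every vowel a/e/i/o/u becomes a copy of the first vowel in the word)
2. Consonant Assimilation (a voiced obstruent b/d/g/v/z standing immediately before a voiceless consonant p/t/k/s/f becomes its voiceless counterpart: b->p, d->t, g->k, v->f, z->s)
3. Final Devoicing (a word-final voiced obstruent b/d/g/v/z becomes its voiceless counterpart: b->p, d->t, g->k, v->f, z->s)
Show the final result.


Starting form: 'dofhiz'
Rule 1: Vowel Harmony: all vowels become 'o' (matching first vowel). 'dofhiz' -> 'dofhoz'
Rule 2: Consonant Assimilation: no voiced obstruent (b/d/g/v/z) stands immediately before a voiceless consonant (p/t/k/s/f). No change.
Rule 3: Final Devoicing: word-final voiced obstruent 'z' becomes voiceless 's'. 'dofhoz' -> 'dofhos'
Final form: 'dofhos'

dofhos


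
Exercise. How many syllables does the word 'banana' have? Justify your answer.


Break 'banana' into syllables: ba-na-na -> ba | na | na = 3 syllables

3 syllables


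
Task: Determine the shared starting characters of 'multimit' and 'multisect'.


Compare from the start: 5 characters match: 'multi'. Mismatch at position 6: 'm' vs 's'.

multi


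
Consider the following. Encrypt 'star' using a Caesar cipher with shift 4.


Shift each letter by 4: s -> w, t -> x, a -> e, r -> v. Result: 'wxev'.

wxev


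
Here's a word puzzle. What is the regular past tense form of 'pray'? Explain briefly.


Apply rule: Add -ed. 'pray' becomes 'prayed'.

prayed


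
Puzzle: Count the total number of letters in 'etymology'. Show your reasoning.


Spell out 'etymology' and number each letter: e(1), t(2), y(3), m(4), o(5), l(6), o(7), g(8), y(9). Total: 9 letters.

9


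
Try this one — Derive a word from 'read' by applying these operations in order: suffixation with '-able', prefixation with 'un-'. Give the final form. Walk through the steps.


Step 1: Add suffix '-able' to 'read' = 'readable'
Step 2: Add prefix 'un-' to 'readable' = 'unreadable'

unreadable


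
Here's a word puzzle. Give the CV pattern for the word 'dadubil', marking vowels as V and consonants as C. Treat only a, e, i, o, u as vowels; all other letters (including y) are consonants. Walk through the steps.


Letter mapping: d = C, a = V, d = C, u = V, b = C, i = V, l = C.

CVCVCVC


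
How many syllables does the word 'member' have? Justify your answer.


Break 'member' into syllables: mem-ber -> mem | ber = 2 syllables

2 syllables


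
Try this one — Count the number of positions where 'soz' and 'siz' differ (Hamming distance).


Alignment:
Position 1: 's' vs 's' = match
Position 2: 'o' vs 'i' = DIFFER
Position 3: 'z' vs 'z' = match
Total differences: 1

1


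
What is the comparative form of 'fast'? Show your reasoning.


Apply comparative formation (add -er): 'fast' -> 'faster'.

faster


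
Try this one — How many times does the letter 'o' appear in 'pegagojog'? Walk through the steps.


Letter 'o' in 'pegagojog': found at position(s) 6, 8 = 2 occurrence(s).

2


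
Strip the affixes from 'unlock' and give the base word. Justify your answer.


Remove prefix 'un' from 'unlock' to get root 'lock'.

lock


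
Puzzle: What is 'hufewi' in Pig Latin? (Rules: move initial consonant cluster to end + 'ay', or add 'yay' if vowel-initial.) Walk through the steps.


'hufewi': move consonant cluster 'h' to end and add 'ay': 'ufewihay'.

ufewihay


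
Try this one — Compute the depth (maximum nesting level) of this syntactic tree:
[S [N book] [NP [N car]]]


Count bracket nesting levels:
'[' at pos 0: depth = 1
'[' at pos 3: depth = 2
'[' at pos 12: depth = 2
'[' at pos 16: depth = 3
Maximum depth reached: 3

3


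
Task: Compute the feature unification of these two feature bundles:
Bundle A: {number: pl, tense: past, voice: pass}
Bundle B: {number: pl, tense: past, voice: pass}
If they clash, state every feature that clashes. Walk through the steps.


Compare features:
number: A=pl vs B=pl -> unified: pl
tense: A=past vs B=past -> unified: past
voice: A=pass vs B=pass -> unified: pass
No clashes found.

Unified: {number: pl, tense: past, voice: pass}


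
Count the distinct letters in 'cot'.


Unique letters in 'cot': {c, o, t} = 3 distinct letters.

3


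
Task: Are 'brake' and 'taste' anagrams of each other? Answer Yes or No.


Sorted letters of 'brake': 'abekr'
Sorted letters of 'taste': 'aestt'
They do not match.

No


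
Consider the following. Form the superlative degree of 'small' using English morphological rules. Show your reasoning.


Apply superlative formation (add -est): 'small' -> 'smallest'.

smallest


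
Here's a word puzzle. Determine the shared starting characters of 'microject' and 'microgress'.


Compare from the start: 5 characters match: 'micro'. Mismatch at position 6: 'j' vs 'g'.

micro


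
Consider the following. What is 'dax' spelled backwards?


Reverse 'dax' character by character: 'xad'.

xad


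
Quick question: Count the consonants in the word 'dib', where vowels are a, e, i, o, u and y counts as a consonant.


Consonants in 'dib': d, b = 2 consonants.

2


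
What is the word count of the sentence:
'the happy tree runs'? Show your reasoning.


Split into words: the | happy | tree | runs = 4 words.

4


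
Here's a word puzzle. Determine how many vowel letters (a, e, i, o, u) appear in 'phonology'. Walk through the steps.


Vowels in 'phonology': o, o, o = 3 vowels.

3


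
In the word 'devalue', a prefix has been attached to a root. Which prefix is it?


The word 'devalue' = 'de' (prefix) + 'value' (root). The prefix is 'de'.

de


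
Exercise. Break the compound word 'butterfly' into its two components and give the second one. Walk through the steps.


Split 'butterfly' into 'butter' + 'fly'. The second part is 'fly'.

fly


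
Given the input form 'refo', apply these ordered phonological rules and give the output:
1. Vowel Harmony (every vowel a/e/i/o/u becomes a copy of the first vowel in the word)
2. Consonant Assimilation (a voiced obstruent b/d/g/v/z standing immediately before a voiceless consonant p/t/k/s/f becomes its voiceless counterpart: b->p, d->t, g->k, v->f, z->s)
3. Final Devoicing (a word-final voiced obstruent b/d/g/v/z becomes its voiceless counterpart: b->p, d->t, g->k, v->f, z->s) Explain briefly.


Starting form: 'refo'
Rule 1: Vowel Harmony: all vowels become 'e' (matching first vowel). 'refo' -> 'refe'
Rule 2: Consonant Assimilation: no voiced obstruent (b/d/g/v/z) stands immediately before a voiceless consonant (p/t/k/s/f). No change.
Rule 3: Final Devoicing: the word ends in the vowel 'e', not a consonant. No change.
Final form: 'refe'

refe


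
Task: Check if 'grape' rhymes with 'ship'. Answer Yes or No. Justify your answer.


Rime (stressed vowel + following sounds) of 'grape': -ape = /eɪp/
Rime of 'ship': -ip = /ɪp/
/eɪp/ and /ɪp/ are different ending sounds, so the words do not rhyme.

No


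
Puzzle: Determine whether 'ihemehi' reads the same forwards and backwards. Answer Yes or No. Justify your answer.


Forward: 'ihemehi'
Reversed: 'ihemehi'
They are identical.

Yes


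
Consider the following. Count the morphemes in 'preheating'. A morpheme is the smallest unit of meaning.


Decomposition: pre- (prefix) + heat (root) + -ing (suffix) = 3 morpheme(s)

3 morphemes


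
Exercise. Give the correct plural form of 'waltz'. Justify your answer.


Apply rule: Add -es (sibilant/fricative ending). 'waltz' becomes 'waltzes'.

waltzes


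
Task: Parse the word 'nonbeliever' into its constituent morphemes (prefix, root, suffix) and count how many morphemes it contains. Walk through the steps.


Step 1: Identify prefix: 'non' (meaning: not)
Step 2: Identify root: 'believe'
Step 3: Identify suffix(es): 'er'
Decomposition: non- (prefix: not) + believe (root) + -er (suffix: one who)
Total morphemes: 3

3 morphemes (non- (prefix: not) + believe (root) + -er (suffix: one who))


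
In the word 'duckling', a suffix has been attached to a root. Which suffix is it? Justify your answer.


The word 'duckling' = 'duck' (root) + '-ling' (suffix). The suffix is '-ling'.

ling


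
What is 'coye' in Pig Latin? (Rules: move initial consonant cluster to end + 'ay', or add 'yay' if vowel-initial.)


'coye': move consonant cluster 'c' to end and add 'ay': 'oyecay'.

oyecay


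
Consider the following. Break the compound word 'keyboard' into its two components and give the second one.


Split 'keyboard' into 'key' + 'board'. The second part is 'board'.

board


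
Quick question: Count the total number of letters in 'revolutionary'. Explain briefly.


Spell out 'revolutionary' and number each letter: r(1), e(2), v(3), o(4), l(5), u(6), t(7), i(8), o(9), n(10), a(11), r(12), y(13). Total: 13 letters.

13


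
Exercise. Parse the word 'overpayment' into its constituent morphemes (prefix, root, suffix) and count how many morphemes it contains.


Step 1: Identify prefix: 'over' (meaning: excessively)
Step 2: Identify root: 'pay'
Step 3: Identify suffix(es): 'ment'
Decomposition: over- (prefix: excessively) + pay (root) + -ment (suffix: action/result)
Total morphemes: 3

3 morphemes (over- (prefix: excessively) + pay (root) + -ment (suffix: action/result))


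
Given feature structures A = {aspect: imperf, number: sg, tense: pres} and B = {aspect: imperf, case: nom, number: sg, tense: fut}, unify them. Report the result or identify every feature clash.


Compare features:
aspect: A=imperf vs B=imperf -> unified: imperf
case: A=_ vs B=nom -> unified: nom
number: A=sg vs B=sg -> unified: sg
tense: A=pres vs B=fut -> CLASH
Clash detected on feature 'tense' (pres vs fut); unification fails.

CLASH on 'tense' (pres vs fut)


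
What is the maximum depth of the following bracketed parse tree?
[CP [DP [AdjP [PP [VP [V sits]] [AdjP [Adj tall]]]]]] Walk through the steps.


Count bracket nesting levels:
'[' at pos 0: depth = 1
'[' at pos 4: depth = 2
'[' at pos 8: depth = 3
'[' at pos 14: depth = 4
'[' at pos 18: depth = 5
'[' at pos 22: depth = 6
'[' at pos 32: depth = 5
'[' at pos 38: depth = 6
Maximum depth reached: 6

6


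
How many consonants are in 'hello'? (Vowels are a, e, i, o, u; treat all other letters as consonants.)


Consonants in 'hello': h, l, l = 3 consonants.

3


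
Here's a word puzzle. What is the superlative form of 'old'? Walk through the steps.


Apply superlative formation (add -est): 'old' -> 'oldest'.

oldest


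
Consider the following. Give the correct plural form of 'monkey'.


Apply rule: Add -s. 'monkey' becomes 'monkeys'.

monkeys


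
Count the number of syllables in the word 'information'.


Break 'information' into syllables: in-for-ma-tion -> in | for | ma | tion = 4 syllables

4 syllables


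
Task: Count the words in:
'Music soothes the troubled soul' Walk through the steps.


Split into words: Music | soothes | the | troubled | soul = 5 words.

5


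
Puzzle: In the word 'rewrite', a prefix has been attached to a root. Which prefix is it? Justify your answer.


The word 'rewrite' = 're' (prefix) + 'write' (root). The prefix is 're'.

re


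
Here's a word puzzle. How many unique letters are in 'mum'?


Unique letters in 'mum': {m, u} = 2 distinct letters.

2


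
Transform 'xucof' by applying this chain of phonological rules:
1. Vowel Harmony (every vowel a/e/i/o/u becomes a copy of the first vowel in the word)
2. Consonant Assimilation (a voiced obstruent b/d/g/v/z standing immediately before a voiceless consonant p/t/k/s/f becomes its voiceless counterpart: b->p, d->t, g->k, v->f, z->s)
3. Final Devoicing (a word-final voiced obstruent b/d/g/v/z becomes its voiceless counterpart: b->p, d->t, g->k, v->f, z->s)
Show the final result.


Starting form: 'xucof'
Rule 1: Vowel Harmony: all vowels become 'u' (matching first vowel). 'xucof' -> 'xucuf'
Rule 2: Consonant Assimilation: no voiced obstruent (b/d/g/v/z) stands immediately before a voiceless consonant (p/t/k/s/f). No change.
Rule 3: Final Devoicing: final consonant 'f' is not one of the voiced obstruents b/d/g/v/z. No change.
Final form: 'xucuf'

xucuf


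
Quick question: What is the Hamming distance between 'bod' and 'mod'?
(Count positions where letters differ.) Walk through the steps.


Alignment:
Position 1: 'b' vs 'm' = DIFFER
Position 2: 'o' vs 'o' = match
Position 3: 'd' vs 'd' = match
Total differences: 1

1


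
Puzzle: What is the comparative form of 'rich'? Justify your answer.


Apply comparative formation (add -er): 'rich' -> 'richer'.

richer


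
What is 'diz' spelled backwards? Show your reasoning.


Reverse 'diz' character by character: 'zid'.

zid


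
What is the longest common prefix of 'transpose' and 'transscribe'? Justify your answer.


Compare from the start: 5 characters match: 'trans'. Mismatch at position 6: 'p' vs 's'.

trans


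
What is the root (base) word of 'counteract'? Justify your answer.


Remove prefix 'counter' from 'counteract' to get root 'act'.

act


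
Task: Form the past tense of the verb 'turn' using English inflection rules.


Apply rule: Add -ed. 'turn' becomes 'turned'.

turned


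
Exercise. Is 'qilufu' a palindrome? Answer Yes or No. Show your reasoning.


Forward: 'qilufu'
Reversed: 'ufuliq'
They differ.

No


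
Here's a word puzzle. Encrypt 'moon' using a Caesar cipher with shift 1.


Shift each letter by 1: m -> n, o -> p, o -> p, n -> o. Result: 'nppo'.

nppo


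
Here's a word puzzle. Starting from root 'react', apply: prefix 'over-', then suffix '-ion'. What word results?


Step 1: Add prefix 'over-' to 'react' = 'overreact'
Step 2: Add suffix '-ion' to 'overreact' = 'overreaction'

overreaction


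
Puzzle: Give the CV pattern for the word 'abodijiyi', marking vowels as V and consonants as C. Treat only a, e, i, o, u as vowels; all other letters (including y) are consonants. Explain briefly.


Letter mapping: a = V, b = C, o = V, d = C, i = V, j = C, i = V, y = C, i = V.

VCVCVCVCV


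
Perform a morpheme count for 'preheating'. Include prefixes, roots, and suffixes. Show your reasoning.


Decomposition: pre- (prefix) + heat (root) + -ing (suffix) = 3 morpheme(s)

3 morphemes


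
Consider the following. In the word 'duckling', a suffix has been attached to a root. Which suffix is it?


The word 'duckling' = 'duck' (root) + '-ling' (suffix). The suffix is '-ling'.

ling


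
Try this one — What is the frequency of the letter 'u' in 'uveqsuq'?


Letter 'u' in 'uveqsuq': found at position(s) 1, 6 = 2 occurrence(s).

2


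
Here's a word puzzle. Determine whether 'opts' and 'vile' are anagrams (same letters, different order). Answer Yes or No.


Sorted letters of 'opts': 'opst'
Sorted letters of 'vile': 'eilv'
They do not match.

No


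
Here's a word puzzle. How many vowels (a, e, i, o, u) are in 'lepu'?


Vowels in 'lepu': e, u = 2 vowels.

2


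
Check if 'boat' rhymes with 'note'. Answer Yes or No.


Rime (stressed vowel + following sounds) of 'boat': -oat = /oʊt/
Rime of 'note': -ote = /oʊt/
/oʊt/ and /oʊt/ are the same ending sound, so the words rhyme.

Yes


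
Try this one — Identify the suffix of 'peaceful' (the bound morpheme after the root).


The word 'peaceful' = 'peace' (root) + '-ful' (suffix). The suffix is '-ful'.

ful


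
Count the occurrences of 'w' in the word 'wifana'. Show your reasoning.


Letter 'w' in 'wifana': found at position(s) 1 = 1 occurrence(s).

1


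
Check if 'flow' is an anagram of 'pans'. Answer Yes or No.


Sorted letters of 'flow': 'flow'
Sorted letters of 'pans': 'anps'
They do not match.

No


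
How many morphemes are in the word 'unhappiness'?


Decomposition: un- (prefix) + happy (root) + -ness (suffix) = 3 morpheme(s)

3 morphemes


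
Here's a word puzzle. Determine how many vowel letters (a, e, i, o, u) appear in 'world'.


Vowels in 'world': o = 1 vowels.

1


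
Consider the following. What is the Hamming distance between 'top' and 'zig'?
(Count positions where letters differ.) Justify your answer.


Alignment:
Position 1: 't' vs 'z' = DIFFER
Position 2: 'o' vs 'i' = DIFFER
Position 3: 'p' vs 'g' = DIFFER
Total differences: 3

3


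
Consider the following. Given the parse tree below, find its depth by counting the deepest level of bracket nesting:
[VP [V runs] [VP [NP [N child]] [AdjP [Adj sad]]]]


Count bracket nesting levels:
'[' at pos 0: depth = 1
'[' at pos 4: depth = 2
'[' at pos 13: depth = 2
'[' at pos 17: depth = 3
'[' at pos 21: depth = 4
'[' at pos 32: depth = 3
'[' at pos 38: depth = 4
Maximum depth reached: 4

4


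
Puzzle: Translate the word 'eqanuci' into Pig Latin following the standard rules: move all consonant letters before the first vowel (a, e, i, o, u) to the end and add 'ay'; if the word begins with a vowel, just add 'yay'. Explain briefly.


'eqanuci' starts with a vowel, so add 'yay': 'eqanuciyay'.

eqanuciyay
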